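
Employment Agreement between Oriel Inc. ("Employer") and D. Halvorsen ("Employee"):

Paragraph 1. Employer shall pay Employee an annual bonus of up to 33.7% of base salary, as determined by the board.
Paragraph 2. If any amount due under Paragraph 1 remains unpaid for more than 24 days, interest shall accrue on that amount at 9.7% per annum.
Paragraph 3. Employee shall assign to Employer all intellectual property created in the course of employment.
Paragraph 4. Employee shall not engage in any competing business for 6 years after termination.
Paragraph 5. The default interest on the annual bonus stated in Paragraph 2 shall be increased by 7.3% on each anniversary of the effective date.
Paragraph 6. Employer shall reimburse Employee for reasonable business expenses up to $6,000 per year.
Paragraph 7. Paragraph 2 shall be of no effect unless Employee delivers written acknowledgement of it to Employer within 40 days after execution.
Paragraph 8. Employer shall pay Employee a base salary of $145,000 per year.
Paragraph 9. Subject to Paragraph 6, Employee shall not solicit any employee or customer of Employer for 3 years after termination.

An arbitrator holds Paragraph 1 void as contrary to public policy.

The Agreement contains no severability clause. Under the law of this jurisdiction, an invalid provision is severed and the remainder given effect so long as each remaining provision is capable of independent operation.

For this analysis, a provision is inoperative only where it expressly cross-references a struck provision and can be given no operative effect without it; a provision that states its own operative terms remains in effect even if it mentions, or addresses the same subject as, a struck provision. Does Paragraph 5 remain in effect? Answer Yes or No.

Paragraph 1 is struck. Paragraph 2 does nothing except set the default interest on the annual bonus by reference to Paragraph 1; with Paragraph 1 gone it has no independent effect and is inoperative. Paragraph 5 has no operative effect of its own apart from Paragraph 2 and is therefore inoperative. Paragraph 7 operates only by reference to Paragraph 2, so it falls with Paragraph 2. With no severability clause, the stated default rule severs what cannot stand and enforces each remaining provision that can operate on its own. Paragraph 3, Paragraph 4, Paragraph 6, Paragraph 8, and Paragraph 9 remain in effect. Paragraph 5 is among the inoperative provisions, so the answer is no.

No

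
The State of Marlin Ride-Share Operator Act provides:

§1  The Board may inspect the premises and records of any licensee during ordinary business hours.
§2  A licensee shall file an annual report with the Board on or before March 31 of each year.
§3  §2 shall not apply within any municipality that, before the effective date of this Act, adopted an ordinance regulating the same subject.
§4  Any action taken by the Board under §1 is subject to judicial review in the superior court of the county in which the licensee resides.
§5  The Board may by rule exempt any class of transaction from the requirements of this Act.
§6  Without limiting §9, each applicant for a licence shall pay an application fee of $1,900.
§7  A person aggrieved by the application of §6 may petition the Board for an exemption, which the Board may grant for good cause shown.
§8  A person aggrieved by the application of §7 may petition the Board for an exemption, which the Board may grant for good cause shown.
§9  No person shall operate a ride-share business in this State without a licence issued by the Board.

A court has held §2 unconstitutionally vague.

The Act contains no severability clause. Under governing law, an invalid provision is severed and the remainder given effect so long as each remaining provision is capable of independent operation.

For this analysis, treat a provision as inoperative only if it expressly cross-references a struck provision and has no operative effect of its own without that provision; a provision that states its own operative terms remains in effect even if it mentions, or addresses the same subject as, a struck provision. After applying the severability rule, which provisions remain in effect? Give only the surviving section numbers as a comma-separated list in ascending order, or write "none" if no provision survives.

1, 4, 5, 6, 7, 8, 9

§2 is struck. §3 operates only by reference to §2, so it falls with §2. With no severability clause, the stated default rule severs what cannot stand and enforces each remaining provision that can operate on its own. That leaves §1, §4, §5, §6, §7, §8, and §9 in effect.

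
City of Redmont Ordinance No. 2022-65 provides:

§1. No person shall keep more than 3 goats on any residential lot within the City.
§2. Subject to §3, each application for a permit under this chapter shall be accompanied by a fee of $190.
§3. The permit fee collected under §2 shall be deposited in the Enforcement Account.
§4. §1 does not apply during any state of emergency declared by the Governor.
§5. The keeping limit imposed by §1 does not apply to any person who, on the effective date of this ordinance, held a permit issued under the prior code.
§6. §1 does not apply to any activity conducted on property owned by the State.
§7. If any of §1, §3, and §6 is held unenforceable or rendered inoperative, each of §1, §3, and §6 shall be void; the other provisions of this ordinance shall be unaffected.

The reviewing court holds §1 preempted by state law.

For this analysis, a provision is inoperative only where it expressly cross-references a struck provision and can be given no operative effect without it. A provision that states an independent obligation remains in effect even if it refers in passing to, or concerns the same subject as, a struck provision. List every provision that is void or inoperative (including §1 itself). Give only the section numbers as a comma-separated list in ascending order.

§1 is struck. §4 has no operative effect of its own apart from §1 and is therefore inoperative. §5 has no operative effect of its own apart from §1 and is therefore inoperative. §6 has no operative effect of its own apart from §1 and is therefore inoperative. Although §2 refers to §3, its operative terms do not depend on §3, so it remains in effect. §7 declares §1, §3, and §6 mutually dependent; since one of them has fallen, all of them are of no effect. That brings down §3 as well. The remainder continues in force under §7. §2 and §7 remain in effect.

1, 3, 4, 5, 6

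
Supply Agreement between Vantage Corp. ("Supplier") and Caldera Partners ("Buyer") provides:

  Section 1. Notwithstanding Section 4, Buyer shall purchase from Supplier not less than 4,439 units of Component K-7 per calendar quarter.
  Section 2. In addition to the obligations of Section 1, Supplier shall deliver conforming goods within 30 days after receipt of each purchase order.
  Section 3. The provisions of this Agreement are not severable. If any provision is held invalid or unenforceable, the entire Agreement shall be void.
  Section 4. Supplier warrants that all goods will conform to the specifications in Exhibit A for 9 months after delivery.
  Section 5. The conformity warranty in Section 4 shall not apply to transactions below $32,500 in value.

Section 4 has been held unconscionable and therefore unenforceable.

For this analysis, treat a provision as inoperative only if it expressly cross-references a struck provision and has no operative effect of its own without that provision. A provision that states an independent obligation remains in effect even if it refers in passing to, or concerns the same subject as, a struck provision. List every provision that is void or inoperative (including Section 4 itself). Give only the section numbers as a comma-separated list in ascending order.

Section 4 is struck. Section 5 has no operative effect of its own apart from Section 4 and is therefore inoperative. Section 3 provides that the Agreement is not severable, so the invalidity of any one provision voids the entire Agreement. No provision of the Agreement survives.

1, 2, 3, 4, 5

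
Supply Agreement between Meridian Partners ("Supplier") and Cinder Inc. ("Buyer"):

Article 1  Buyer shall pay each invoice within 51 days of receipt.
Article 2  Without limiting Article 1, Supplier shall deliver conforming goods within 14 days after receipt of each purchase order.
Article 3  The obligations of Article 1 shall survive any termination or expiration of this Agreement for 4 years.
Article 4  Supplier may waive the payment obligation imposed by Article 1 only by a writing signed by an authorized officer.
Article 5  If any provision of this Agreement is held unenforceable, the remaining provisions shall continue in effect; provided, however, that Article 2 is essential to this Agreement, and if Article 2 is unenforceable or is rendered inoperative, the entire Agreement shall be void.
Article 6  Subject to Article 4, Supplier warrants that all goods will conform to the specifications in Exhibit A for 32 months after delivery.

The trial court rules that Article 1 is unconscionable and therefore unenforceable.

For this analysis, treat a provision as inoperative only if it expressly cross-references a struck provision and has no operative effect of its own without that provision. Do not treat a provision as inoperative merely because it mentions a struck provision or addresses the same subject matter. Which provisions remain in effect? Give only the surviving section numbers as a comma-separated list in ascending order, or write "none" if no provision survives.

Article 1 is struck. The only function of Article 3 is the survival period for Article 1, so it cannot stand once Article 1 is removed. Article 4 merely fixes the waiver condition for Article 1; with Article 1 gone it has nothing to operate on and falls away. Although Article 2 refers to Article 1, its operative terms do not depend on Article 1, so it remains in effect. Although Article 6 refers to Article 4, its operative terms do not depend on Article 4, so it remains in effect. Article 5 makes Article 2 an essential term, but Article 2 is unaffected, so the severability proviso in Article 5 preserves the remaining provisions. Article 2, Article 5, and Article 6 remain in effect.

2, 5, 6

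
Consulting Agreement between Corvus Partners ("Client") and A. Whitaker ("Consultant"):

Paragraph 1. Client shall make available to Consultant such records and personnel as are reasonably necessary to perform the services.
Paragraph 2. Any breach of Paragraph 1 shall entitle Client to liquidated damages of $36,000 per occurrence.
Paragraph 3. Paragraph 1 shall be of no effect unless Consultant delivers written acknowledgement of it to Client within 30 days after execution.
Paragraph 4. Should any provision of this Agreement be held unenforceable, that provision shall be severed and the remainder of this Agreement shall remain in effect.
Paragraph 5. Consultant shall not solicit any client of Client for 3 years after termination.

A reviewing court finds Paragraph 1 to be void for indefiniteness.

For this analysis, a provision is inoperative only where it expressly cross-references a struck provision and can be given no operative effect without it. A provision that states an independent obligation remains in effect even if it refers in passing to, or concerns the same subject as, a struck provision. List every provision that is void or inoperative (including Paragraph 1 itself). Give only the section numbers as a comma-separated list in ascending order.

1, 2, 3

Paragraph 1 is struck. Paragraph 2 operates only by reference to Paragraph 1, so it falls with Paragraph 1. Paragraph 3 merely fixes the acknowledgement condition for Paragraph 1; with Paragraph 1 gone it has nothing to operate on and falls away. Paragraph 4 is a severability clause and preserves every provision that can still be given independent effect. That leaves Paragraph 4 and Paragraph 5 in effect.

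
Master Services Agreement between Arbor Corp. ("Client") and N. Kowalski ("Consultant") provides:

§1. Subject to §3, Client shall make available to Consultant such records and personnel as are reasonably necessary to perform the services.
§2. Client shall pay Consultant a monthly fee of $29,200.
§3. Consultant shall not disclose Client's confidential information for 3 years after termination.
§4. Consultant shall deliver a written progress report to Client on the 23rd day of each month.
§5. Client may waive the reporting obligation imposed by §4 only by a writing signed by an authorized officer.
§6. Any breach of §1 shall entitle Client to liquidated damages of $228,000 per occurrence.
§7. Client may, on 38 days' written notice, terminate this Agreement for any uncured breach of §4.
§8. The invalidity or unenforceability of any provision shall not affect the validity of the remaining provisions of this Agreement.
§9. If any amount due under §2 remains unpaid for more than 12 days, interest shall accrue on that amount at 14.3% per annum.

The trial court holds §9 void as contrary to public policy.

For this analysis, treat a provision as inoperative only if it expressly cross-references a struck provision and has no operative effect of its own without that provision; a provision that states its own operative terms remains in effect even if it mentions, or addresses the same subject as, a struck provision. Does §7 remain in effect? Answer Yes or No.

§9 is struck. No other provision's operative terms depend on §9. §8 is a severability clause and preserves every provision that can still be given independent effect. That leaves §1, §2, §3, §4, §5, §6, §7, and §8 in effect. §7 is among the surviving provisions, so the answer is yes.

Yes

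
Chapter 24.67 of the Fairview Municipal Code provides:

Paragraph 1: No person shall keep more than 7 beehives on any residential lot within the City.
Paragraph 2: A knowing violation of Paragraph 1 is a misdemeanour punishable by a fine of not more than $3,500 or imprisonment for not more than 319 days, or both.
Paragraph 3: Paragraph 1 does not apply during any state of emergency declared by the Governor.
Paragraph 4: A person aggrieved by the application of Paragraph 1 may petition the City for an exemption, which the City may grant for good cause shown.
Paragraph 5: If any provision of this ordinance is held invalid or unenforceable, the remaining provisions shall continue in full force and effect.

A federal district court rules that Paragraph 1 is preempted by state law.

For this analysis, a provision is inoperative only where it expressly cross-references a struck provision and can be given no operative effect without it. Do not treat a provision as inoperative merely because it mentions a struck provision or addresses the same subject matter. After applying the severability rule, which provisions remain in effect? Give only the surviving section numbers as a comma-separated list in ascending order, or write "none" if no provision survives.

Paragraph 1 is struck. Paragraph 2 has no operative effect of its own apart from Paragraph 1 and is therefore inoperative. Paragraph 3 operates only by reference to Paragraph 1, so it falls with Paragraph 1. Paragraph 4 merely fixes the exemption procedure for Paragraph 1; with Paragraph 1 gone it has nothing to operate on and falls away. Paragraph 5 is a severability clause and preserves every provision that can still be given independent effect. Only Paragraph 5 remains in effect.

5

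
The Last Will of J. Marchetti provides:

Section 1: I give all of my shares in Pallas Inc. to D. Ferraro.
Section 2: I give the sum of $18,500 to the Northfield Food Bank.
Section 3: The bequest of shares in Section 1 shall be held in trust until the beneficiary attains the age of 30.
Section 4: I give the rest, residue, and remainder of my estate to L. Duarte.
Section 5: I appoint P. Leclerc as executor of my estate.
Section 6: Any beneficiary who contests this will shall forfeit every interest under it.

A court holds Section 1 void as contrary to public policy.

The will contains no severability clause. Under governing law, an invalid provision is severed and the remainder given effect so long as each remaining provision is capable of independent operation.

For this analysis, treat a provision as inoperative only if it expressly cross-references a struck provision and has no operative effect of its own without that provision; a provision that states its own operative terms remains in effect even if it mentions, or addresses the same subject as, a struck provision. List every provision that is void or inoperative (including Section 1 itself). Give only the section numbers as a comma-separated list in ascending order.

Section 1 is struck. The only function of Section 3 is the trust for Section 1, so it cannot stand once Section 1 is removed. Under the stated default rule, only provisions that cannot operate independently fall away; the rest are enforced. Section 2, Section 4, Section 5, and Section 6 remain in effect.

1, 3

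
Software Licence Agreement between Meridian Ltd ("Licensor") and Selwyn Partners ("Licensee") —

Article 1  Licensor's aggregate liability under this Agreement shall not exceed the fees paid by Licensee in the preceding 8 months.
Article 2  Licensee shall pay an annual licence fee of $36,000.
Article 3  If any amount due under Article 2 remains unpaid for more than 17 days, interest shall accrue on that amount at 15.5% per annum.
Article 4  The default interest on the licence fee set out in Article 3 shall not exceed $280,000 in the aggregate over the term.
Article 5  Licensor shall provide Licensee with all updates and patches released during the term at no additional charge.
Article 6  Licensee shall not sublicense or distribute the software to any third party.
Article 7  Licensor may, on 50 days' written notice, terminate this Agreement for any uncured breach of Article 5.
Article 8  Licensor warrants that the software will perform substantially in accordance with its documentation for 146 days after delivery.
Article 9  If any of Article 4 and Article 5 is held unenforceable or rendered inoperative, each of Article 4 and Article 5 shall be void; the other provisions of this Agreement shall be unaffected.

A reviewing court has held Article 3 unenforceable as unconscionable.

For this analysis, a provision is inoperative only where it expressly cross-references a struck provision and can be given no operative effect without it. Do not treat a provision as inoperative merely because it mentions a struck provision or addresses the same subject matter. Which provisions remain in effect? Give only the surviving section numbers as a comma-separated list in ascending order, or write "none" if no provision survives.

1, 2, 6, 8, 9

Article 3 is struck. Article 4 does nothing except set the aggregate cap on the default interest on the licence fee by reference to Article 3; with Article 3 gone it has no independent effect and is inoperative. Article 9 declares Article 4 and Article 5 mutually dependent; since one of them has fallen, all of them are of no effect. That brings down Article 5 as well. Article 7 in turn depends solely on a provision now struck and likewise falls. The remainder continues in force under Article 9. Article 1, Article 2, Article 6, Article 8, and Article 9 remain in effect.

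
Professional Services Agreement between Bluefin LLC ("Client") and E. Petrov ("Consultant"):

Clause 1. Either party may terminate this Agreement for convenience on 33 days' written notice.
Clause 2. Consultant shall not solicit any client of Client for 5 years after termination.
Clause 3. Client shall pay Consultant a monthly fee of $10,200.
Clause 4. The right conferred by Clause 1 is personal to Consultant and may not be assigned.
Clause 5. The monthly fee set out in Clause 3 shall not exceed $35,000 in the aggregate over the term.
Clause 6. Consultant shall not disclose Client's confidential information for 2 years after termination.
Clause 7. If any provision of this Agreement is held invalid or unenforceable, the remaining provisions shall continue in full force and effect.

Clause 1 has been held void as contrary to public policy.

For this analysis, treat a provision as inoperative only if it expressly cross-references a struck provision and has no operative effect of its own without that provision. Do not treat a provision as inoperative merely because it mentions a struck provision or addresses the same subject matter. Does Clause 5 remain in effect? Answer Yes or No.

Clause 1 is struck. Clause 4 operates only by reference to Clause 1, so it falls with Clause 1. Under the severability clause in Clause 7, the remaining provisions continue in force. That leaves Clause 2, Clause 3, Clause 5, Clause 6, and Clause 7 in effect. Clause 5 is among the surviving provisions, so the answer is yes.

Yes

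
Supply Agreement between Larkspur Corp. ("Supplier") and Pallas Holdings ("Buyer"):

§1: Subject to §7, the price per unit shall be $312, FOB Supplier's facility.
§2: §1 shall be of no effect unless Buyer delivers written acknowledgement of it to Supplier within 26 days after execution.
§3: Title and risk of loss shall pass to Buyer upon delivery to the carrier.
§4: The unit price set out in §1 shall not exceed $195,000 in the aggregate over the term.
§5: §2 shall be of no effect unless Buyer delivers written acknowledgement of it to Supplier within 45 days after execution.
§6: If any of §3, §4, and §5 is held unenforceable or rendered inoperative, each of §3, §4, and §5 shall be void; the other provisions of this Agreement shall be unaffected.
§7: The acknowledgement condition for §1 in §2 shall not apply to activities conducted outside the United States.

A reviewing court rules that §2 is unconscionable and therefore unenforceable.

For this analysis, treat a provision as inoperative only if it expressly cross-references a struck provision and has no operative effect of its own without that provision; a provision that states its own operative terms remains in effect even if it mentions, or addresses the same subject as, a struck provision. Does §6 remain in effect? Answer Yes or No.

§2 is struck. §5 merely fixes the acknowledgement condition for §2; with §2 gone it has nothing to operate on and falls away. §7 does nothing except set the carve-out from the acknowledgement condition for §1 by reference to §2; with §2 gone it has no independent effect and is inoperative. Although §1 refers to §7, its operative terms do not depend on §7, so it remains in effect. §6 declares §3, §4, and §5 mutually dependent; since one of them has fallen, all of them are of no effect. That brings down §3 and §4 as well. The remainder continues in force under §6. That leaves §1 and §6 in effect. §6 is among the surviving provisions, so the answer is yes.

Yes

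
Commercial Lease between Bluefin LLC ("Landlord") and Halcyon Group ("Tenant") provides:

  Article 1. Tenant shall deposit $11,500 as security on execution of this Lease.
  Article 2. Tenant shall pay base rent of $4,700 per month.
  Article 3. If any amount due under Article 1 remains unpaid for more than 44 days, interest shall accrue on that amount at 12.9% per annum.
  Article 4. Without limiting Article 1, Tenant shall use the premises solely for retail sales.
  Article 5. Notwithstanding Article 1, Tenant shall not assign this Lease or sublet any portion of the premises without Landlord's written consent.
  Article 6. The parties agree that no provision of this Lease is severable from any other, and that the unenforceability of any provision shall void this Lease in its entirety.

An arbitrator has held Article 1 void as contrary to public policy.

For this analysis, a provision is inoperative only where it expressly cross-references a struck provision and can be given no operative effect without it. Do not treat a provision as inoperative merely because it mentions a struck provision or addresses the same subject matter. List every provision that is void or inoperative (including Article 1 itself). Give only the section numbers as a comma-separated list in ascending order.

1, 2, 3, 4, 5, 6

Article 1 is struck. The whole of Article 3 is the default interest on the security deposit, defined by reference to Article 1, so Article 3 cannot stand once Article 1 is removed. Article 6 provides that the Lease is not severable, so the invalidity of any one provision voids the entire Lease. No provision of the Lease survives.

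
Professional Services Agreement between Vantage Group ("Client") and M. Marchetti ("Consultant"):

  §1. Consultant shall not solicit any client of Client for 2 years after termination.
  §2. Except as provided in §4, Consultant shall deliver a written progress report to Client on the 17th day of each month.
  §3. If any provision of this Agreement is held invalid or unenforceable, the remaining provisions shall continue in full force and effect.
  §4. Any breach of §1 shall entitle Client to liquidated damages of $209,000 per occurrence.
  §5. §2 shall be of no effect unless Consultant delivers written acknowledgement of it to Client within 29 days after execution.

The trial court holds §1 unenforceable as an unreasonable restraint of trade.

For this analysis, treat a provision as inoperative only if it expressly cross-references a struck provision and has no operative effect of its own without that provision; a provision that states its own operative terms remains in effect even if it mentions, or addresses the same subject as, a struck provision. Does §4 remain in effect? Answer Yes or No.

No

§1 is struck. §4 does nothing except set the liquidated-damages amount by reference to §1; with §1 gone it has no independent effect and is inoperative. Although §2 refers to §4, its operative terms do not depend on §4, so it remains in effect. §3 is a severability clause and preserves every provision that can still be given independent effect. §2, §3, and §5 remain in effect. §4 is among the inoperative provisions, so the answer is no.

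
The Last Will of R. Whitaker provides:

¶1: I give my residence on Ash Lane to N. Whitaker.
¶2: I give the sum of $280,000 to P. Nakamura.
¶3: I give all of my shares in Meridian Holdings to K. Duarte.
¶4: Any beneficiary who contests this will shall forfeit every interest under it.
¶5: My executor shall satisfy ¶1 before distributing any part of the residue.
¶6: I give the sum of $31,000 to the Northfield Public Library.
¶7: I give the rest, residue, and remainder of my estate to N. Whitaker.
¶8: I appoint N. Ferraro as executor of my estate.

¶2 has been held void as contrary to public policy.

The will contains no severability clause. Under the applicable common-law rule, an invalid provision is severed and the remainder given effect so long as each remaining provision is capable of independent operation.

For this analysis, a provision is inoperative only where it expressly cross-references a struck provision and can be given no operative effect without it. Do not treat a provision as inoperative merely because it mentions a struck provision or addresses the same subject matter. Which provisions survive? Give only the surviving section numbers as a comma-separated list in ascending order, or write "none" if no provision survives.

¶2 is struck. Nothing else in the will is defined by reference to ¶2. Under the stated default rule, only provisions that cannot operate independently fall away; the rest are enforced. The provisions still in force are ¶1, ¶3, ¶4, ¶5, ¶6, ¶7, and ¶8.

1, 3, 4, 5, 6, 7, 8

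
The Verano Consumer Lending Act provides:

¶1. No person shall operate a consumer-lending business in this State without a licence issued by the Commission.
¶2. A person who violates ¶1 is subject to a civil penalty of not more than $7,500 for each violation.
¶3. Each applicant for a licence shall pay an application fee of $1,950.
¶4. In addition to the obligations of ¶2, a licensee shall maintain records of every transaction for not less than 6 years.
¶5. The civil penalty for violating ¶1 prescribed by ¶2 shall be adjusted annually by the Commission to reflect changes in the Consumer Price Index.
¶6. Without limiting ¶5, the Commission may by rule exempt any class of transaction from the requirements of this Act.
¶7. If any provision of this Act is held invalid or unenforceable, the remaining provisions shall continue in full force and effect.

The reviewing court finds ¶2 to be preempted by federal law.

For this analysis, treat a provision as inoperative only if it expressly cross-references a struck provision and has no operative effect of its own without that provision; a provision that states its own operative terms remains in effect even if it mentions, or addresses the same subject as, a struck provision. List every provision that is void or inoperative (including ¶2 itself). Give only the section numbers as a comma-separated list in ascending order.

2, 5

¶2 is struck. ¶5 has no operative effect of its own apart from ¶2 and is therefore inoperative. Although ¶6 refers to ¶5, its operative terms do not depend on ¶5, so it remains in effect. ¶4 mentions ¶2 but its own obligation stands independently of ¶2, so ¶4 is not affected. Under the severability clause in ¶7, the remaining provisions continue in force. The provisions still in force are ¶1, ¶3, ¶4, ¶6, and ¶7.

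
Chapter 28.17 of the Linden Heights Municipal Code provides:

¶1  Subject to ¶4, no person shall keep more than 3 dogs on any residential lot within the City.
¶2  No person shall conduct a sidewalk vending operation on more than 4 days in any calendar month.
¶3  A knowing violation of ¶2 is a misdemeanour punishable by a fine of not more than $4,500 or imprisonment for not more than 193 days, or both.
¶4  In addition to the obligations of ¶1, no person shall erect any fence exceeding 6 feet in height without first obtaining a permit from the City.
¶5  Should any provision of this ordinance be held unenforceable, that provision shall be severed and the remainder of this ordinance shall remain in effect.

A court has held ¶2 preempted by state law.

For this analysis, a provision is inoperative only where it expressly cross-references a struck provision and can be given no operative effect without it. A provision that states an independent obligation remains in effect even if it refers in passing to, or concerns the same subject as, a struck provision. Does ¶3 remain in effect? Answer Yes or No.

¶2 is struck. ¶3 merely fixes the criminal penalty for violating ¶2; with ¶2 gone it has nothing to operate on and falls away. ¶5 is a severability clause and preserves every provision that can still be given independent effect. The provisions still in force are ¶1, ¶4, and ¶5. ¶3 is among the inoperative provisions, so the answer is no.

No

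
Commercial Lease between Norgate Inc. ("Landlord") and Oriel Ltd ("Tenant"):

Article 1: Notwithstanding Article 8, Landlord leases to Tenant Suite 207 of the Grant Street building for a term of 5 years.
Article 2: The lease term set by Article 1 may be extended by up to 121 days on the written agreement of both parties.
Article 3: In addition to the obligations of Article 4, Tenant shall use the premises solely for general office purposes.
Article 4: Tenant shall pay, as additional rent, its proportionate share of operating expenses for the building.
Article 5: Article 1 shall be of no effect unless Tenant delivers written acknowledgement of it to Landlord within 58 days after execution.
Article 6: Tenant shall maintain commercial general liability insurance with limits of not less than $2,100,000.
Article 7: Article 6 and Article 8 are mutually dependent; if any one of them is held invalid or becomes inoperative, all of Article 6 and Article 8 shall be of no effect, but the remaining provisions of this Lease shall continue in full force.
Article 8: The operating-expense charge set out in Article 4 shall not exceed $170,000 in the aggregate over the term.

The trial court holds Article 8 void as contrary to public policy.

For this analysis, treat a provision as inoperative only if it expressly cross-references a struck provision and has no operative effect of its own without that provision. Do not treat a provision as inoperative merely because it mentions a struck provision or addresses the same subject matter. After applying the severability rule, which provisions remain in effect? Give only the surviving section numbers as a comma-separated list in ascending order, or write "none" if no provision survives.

1, 2, 3, 4, 5, 7

Article 8 is struck. Although Article 1 refers to Article 8, its operative terms do not depend on Article 8, so it remains in effect. Nothing else in the Lease is defined by reference to Article 8. Article 7 declares Article 6 and Article 8 mutually dependent; since one of them has fallen, all of them are of no effect. That brings down Article 6 as well. The remainder continues in force under Article 7. That leaves Article 1, Article 2, Article 3, Article 4, Article 5, and Article 7 in effect.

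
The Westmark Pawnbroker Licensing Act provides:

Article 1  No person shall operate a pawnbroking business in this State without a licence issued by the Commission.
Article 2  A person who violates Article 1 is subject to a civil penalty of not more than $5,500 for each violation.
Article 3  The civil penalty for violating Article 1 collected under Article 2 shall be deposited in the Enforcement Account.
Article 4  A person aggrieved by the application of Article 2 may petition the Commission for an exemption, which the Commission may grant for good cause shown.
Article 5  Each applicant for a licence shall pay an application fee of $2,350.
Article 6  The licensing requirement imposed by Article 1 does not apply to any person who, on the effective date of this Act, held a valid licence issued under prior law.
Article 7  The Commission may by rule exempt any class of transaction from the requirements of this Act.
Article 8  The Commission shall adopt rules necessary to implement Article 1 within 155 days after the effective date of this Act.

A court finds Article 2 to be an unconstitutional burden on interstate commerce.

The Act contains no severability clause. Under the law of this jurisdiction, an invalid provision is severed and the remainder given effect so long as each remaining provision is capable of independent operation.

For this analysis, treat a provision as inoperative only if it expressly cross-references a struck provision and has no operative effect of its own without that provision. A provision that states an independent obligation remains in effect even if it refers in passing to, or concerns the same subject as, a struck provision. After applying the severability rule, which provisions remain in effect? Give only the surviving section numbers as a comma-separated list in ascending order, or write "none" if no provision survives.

Article 2 is struck. The whole of Article 3 is the disposition of the civil penalty for violating Article 1, defined by reference to Article 2, so Article 3 cannot stand once Article 2 is removed. Article 4 merely fixes the exemption procedure for Article 2; with Article 2 gone it has nothing to operate on and falls away. With no severability clause, the stated default rule severs what cannot stand and enforces each remaining provision that can operate on its own. Article 1, Article 5, Article 6, Article 7, and Article 8 remain in effect.

1, 5, 6, 7, 8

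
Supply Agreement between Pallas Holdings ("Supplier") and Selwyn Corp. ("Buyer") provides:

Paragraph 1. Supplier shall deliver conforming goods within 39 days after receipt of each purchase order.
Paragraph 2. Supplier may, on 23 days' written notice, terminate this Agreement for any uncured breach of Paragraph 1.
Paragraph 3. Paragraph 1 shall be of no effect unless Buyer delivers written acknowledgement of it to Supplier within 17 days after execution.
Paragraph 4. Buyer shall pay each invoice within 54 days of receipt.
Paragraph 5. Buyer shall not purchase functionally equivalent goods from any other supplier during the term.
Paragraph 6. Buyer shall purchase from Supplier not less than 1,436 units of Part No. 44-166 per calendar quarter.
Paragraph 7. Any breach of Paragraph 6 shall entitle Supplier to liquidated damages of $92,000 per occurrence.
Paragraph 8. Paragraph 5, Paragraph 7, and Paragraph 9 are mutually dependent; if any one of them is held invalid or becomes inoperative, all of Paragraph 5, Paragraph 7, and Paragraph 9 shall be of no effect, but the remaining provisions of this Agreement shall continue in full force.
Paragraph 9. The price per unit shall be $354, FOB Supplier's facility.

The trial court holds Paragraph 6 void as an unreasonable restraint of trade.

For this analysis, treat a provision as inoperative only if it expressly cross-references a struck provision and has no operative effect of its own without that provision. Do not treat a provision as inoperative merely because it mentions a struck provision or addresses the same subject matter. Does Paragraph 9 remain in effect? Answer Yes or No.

Paragraph 6 is struck. Paragraph 7 operates only by reference to Paragraph 6, so it falls with Paragraph 6. Paragraph 8 declares Paragraph 5, Paragraph 7, and Paragraph 9 mutually dependent; since one of them has fallen, all of them are of no effect. That brings down Paragraph 5 and Paragraph 9 as well. The remainder continues in force under Paragraph 8. Paragraph 1, Paragraph 2, Paragraph 3, Paragraph 4, and Paragraph 8 remain in effect. Paragraph 9 is among the inoperative provisions, so the answer is no.

No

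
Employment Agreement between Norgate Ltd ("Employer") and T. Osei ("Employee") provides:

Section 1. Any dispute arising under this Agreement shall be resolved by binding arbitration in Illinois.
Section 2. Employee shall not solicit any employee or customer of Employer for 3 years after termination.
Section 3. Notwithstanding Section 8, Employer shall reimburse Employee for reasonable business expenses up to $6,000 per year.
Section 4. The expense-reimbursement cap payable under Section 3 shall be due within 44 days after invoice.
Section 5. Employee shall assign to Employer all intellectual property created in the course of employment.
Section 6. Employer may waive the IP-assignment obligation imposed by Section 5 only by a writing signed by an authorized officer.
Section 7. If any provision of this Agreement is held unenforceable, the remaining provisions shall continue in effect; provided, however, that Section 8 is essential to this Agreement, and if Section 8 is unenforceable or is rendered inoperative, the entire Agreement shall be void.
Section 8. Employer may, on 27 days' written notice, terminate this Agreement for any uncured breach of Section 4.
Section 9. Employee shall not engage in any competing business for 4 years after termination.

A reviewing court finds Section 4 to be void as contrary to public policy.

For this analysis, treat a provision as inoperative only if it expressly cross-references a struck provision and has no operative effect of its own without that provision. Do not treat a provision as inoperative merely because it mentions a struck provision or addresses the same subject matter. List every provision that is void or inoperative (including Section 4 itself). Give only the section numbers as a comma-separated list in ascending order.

Section 4 is struck. Section 8 merely fixes the termination right for breach of Section 4; with Section 4 gone it has nothing to operate on and falls away. Section 7 makes Section 8 an essential term, and Section 8 has been rendered inoperative by the cascade; under Section 7, the entire Agreement is therefore void. No provision of the Agreement survives.

1, 2, 3, 4, 5, 6, 7, 8, 9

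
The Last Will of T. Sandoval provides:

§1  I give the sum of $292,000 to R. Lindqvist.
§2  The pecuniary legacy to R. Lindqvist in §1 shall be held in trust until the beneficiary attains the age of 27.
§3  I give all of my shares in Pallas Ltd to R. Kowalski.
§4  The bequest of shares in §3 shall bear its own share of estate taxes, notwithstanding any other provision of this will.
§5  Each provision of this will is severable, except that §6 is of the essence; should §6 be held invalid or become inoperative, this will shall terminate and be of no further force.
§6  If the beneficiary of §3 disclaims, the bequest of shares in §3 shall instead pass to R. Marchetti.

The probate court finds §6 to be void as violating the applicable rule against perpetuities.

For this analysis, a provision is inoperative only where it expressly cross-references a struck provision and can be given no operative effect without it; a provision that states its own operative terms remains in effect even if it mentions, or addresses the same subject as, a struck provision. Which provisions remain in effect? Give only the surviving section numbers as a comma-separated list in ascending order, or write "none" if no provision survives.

none

§6 is struck. Nothing else in the will is defined by reference to §6. §5 makes §6 an essential term, and §6 is the provision held invalid; under §5, the entire will is therefore void. No provision of the will survives.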